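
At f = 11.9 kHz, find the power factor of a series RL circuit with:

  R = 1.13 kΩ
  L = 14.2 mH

Step 1 — Angular frequency: ω = 2π·f = 2π·1.19e+04 = 7.477e+04 rad/s.
Step 2 — Component impedances:
  R: Z = R = 1130 Ω
  L: Z = jωL = j·7.477e+04·0.0142 = 0 + j1062 Ω
Step 3 — Series combination: Z_total = R + L = 1130 + j1062 Ω = 1551∠43.2° Ω.
Step 4 — Power factor: PF = cos(φ) = Re(Z)/|Z| = 1130/1550.5 = 0.7288.
Step 5 — Type: Im(Z) = 1062 ⇒ lagging (phase φ = 43.2°).

PF = 0.7288 (lagging, φ = 43.2°)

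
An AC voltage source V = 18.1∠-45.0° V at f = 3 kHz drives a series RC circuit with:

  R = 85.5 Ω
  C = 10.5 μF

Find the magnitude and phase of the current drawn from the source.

Step 1 — Angular frequency: ω = 2π·f = 2π·3000 = 1.885e+04 rad/s.
Step 2 — Component impedances:
  R: Z = R = 85.5 Ω
  C: Z = 1/(jωC) = -j/(ω·C) = 0 - j5.053 Ω
Step 3 — Series combination: Z_total = R + C = 85.5 - j5.053 Ω = 85.65∠-3.4° Ω.
Step 4 — Source phasor: V = 18.1∠-45.0° V = 12.8 - j12.8 V.
Step 5 — Ohm's law: I = V / Z_total = (12.8 - j12.8) / (85.5 - j5.053) = 0.158 - j0.1404 A.
Step 6 — Convert to polar: |I| = 0.2113 A, ∠I = -41.6°.

I = 0.2113∠-41.6° A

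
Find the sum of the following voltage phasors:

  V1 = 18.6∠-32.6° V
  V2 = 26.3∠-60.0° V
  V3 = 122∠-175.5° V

Step 1 — Convert each phasor to rectangular form:
  V1 = 18.6·(cos(-32.6°) + j·sin(-32.6°)) = 15.67 - j10.02 V
  V2 = 26.3·(cos(-60.0°) + j·sin(-60.0°)) = 13.15 - j22.78 V
  V3 = 122·(cos(-175.5°) + j·sin(-175.5°)) = -121.6 - j9.572 V
Step 2 — Sum components: V_total = -92.8 - j42.37 V.
Step 3 — Convert to polar: |V_total| = 102 V, ∠V_total = -155.5°.

V_total = 102∠-155.5° V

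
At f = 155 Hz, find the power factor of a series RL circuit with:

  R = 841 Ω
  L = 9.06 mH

Step 1 — Angular frequency: ω = 2π·f = 2π·155 = 973.9 rad/s.
Step 2 — Component impedances:
  R: Z = R = 841 Ω
  L: Z = jωL = j·973.9·0.00906 = 0 + j8.823 Ω
Step 3 — Series combination: Z_total = R + L = 841 + j8.823 Ω = 841∠0.6° Ω.
Step 4 — Power factor: PF = cos(φ) = Re(Z)/|Z| = 841/841.05 = 0.9999.
Step 5 — Type: Im(Z) = 8.823 ⇒ lagging (phase φ = 0.6°).

PF = 0.9999 (lagging, φ = 0.6°)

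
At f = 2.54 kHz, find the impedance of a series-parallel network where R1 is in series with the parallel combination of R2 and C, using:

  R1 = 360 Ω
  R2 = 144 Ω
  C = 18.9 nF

Step 1 — Angular frequency: ω = 2π·f = 2π·2540 = 1.596e+04 rad/s.
Step 2 — Component impedances:
  R1: Z = R = 360 Ω
  R2: Z = R = 144 Ω
  C: Z = 1/(jωC) = -j/(ω·C) = 0 - j3315 Ω
Step 3 — Parallel branch: R2 || C = 1/(1/R2 + 1/C) = 143.7 - j6.243 Ω.
Step 4 — Series with R1: Z_total = R1 + (R2 || C) = 503.7 - j6.243 Ω = 503.8∠-0.7° Ω.

Z = 503.7 - j6.243 Ω = 503.8∠-0.7° Ω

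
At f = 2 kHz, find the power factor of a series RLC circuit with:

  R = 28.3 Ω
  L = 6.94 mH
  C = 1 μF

Step 1 — Angular frequency: ω = 2π·f = 2π·2000 = 1.257e+04 rad/s.
Step 2 — Component impedances:
  R: Z = R = 28.3 Ω
  L: Z = jωL = j·1.257e+04·0.00694 = 0 + j87.21 Ω
  C: Z = 1/(jωC) = -j/(ω·C) = 0 - j79.58 Ω
Step 3 — Series combination: Z_total = R + L + C = 28.3 + j7.633 Ω = 29.31∠15.1° Ω.
Step 4 — Power factor: PF = cos(φ) = Re(Z)/|Z| = 28.3/29.31 = 0.9655.
Step 5 — Type: Im(Z) = 7.633 ⇒ lagging (phase φ = 15.1°).

PF = 0.9655 (lagging, φ = 15.1°)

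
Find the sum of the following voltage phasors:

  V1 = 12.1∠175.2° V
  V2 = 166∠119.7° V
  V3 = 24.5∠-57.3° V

Step 1 — Convert each phasor to rectangular form:
  V1 = 12.1·(cos(175.2°) + j·sin(175.2°)) = -12.06 + j1.013 V
  V2 = 166·(cos(119.7°) + j·sin(119.7°)) = -82.25 + j144.2 V
  V3 = 24.5·(cos(-57.3°) + j·sin(-57.3°)) = 13.24 - j20.62 V
Step 2 — Sum components: V_total = -81.07 + j124.6 V.
Step 3 — Convert to polar: |V_total| = 148.6 V, ∠V_total = 123.1°.

V_total = 148.6∠123.1° V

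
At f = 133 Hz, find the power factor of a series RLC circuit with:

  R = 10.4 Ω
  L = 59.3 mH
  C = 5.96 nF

Step 1 — Angular frequency: ω = 2π·f = 2π·133 = 835.7 rad/s.
Step 2 — Component impedances:
  R: Z = R = 10.4 Ω
  L: Z = jωL = j·835.7·0.0593 = 0 + j49.55 Ω
  C: Z = 1/(jωC) = -j/(ω·C) = 0 - j2.008e+05 Ω
Step 3 — Series combination: Z_total = R + L + C = 10.4 - j2.007e+05 Ω = 2.007e+05∠-90.0° Ω.
Step 4 — Power factor: PF = cos(φ) = Re(Z)/|Z| = 10.4/2.0073e+05 = 5.181e-05.
Step 5 — Type: Im(Z) = -2.007e+05 ⇒ leading (phase φ = -90.0°).

PF = 5.181e-05 (leading, φ = -90.0°)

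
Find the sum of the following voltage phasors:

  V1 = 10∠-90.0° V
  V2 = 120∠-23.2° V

Step 1 — Convert each phasor to rectangular form:
  V1 = 10·(cos(-90.0°) + j·sin(-90.0°)) = 0 - j10 V
  V2 = 120·(cos(-23.2°) + j·sin(-23.2°)) = 110.3 - j47.27 V
Step 2 — Sum components: V_total = 110.3 - j57.27 V.
Step 3 — Convert to polar: |V_total| = 124.3 V, ∠V_total = -27.4°.

V_total = 124.3∠-27.4° V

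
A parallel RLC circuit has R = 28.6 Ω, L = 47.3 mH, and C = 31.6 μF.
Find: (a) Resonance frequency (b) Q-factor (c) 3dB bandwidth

Step 1 — Resonance: ω₀ = 1/√(LC) = 1/√(0.0473·3.16e-05) = 817.9 rad/s.
Step 2 — f₀ = ω₀/(2π) = 130.2 Hz.
Step 3 — Parallel Q: Q = R/(ω₀L) = 28.6/(817.9·0.0473) = 0.7392.
Step 4 — Bandwidth: Δω = ω₀/Q = 1106 rad/s; BW = Δω/(2π) = 176.1 Hz.

(a) f₀ = 130.2 Hz  (b) Q = 0.7392  (c) BW = 176.1 Hz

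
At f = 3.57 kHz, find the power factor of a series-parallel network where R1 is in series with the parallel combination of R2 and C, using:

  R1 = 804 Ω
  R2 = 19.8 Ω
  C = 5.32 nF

Step 1 — Angular frequency: ω = 2π·f = 2π·3570 = 2.243e+04 rad/s.
Step 2 — Component impedances:
  R1: Z = R = 804 Ω
  R2: Z = R = 19.8 Ω
  C: Z = 1/(jωC) = -j/(ω·C) = 0 - j8380 Ω
Step 3 — Parallel branch: R2 || C = 1/(1/R2 + 1/C) = 19.8 - j0.04678 Ω.
Step 4 — Series with R1: Z_total = R1 + (R2 || C) = 823.8 - j0.04678 Ω = 823.8∠-0.0° Ω.
Step 5 — Power factor: PF = cos(φ) = Re(Z)/|Z| = 823.8/823.8 = 1.
Step 6 — Type: Im(Z) = -0.04678 ⇒ leading (phase φ = -0.0°).

PF = 1 (leading, φ = -0.0°)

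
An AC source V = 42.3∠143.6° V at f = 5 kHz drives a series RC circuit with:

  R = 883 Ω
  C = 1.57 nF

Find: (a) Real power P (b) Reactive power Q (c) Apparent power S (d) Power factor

Step 1 — Angular frequency: ω = 2π·f = 2π·5000 = 3.142e+04 rad/s.
Step 2 — Component impedances:
  R: Z = R = 883 Ω
  C: Z = 1/(jωC) = -j/(ω·C) = 0 - j2.027e+04 Ω
Step 3 — Series combination: Z_total = R + C = 883 - j2.027e+04 Ω = 2.029e+04∠-87.5° Ω.
Step 4 — Source phasor: V = 42.3∠143.6° V = -34.05 + j25.1 V.
Step 5 — Current: I = V / Z = -0.001309 - j0.001622 A = 0.002084∠-128.9° A.
Step 6 — Complex power: S = V·I* = 0.003836 - j0.08809 VA.
Step 7 — Real power: P = Re(S) = 0.003836 W.
Step 8 — Reactive power: Q = Im(S) = -0.08809 VAR.
Step 9 — Apparent power: |S| = 0.08817 VA.
Step 10 — Power factor: PF = P/|S| = 0.04351 (leading).

(a) P = 0.003836 W  (b) Q = -0.08809 VAR  (c) S = 0.08817 VA  (d) PF = 0.04351 (leading)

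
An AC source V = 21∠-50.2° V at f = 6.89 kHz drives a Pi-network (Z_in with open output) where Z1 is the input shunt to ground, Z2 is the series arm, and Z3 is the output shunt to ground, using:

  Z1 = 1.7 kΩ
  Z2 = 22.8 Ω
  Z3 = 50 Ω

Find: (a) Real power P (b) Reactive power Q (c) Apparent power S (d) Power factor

Step 1 — Angular frequency: ω = 2π·f = 2π·6890 = 4.329e+04 rad/s.
Step 2 — Component impedances:
  Z1: Z = R = 1700 Ω
  Z2: Z = R = 22.8 Ω
  Z3: Z = R = 50 Ω
Step 3 — With open output, the series arm Z2 and the output shunt Z3 appear in series to ground: Z2 + Z3 = 72.8 Ω.
Step 4 — Parallel with input shunt Z1: Z_in = Z1 || (Z2 + Z3) = 69.81 Ω = 69.81∠0.0° Ω.
Step 5 — Source phasor: V = 21∠-50.2° V = 13.44 - j16.13 V.
Step 6 — Current: I = V / Z = 0.1926 - j0.2311 A = 0.3008∠-50.2° A.
Step 7 — Complex power: S = V·I* = 6.317 VA.
Step 8 — Real power: P = Re(S) = 6.317 W.
Step 9 — Reactive power: Q = Im(S) = 0 VAR.
Step 10 — Apparent power: |S| = 6.317 VA.
Step 11 — Power factor: PF = P/|S| = 1 (unity).

(a) P = 6.317 W  (b) Q = 0 VAR  (c) S = 6.317 VA  (d) PF = 1 (unity)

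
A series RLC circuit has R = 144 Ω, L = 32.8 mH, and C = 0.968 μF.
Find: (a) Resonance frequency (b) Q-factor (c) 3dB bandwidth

Step 1 — Resonance: ω₀ = 1/√(LC) = 1/√(0.0328·9.68e-07) = 5612 rad/s.
Step 2 — f₀ = ω₀/(2π) = 893.2 Hz.
Step 3 — Series Q: Q = ω₀L/R = 5612·0.0328/144 = 1.278.
Step 4 — Bandwidth: Δω = ω₀/Q = 4390 rad/s; BW = Δω/(2π) = 698.7 Hz.

(a) f₀ = 893.2 Hz  (b) Q = 1.278  (c) BW = 698.7 Hz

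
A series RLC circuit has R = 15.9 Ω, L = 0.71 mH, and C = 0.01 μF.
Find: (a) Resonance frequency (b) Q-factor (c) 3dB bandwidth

Step 1 — Resonance: ω₀ = 1/√(LC) = 1/√(0.00071·1e-08) = 3.753e+05 rad/s.
Step 2 — f₀ = ω₀/(2π) = 5.973e+04 Hz.
Step 3 — Series Q: Q = ω₀L/R = 3.753e+05·0.00071/15.9 = 16.76.
Step 4 — Bandwidth: Δω = ω₀/Q = 2.239e+04 rad/s; BW = Δω/(2π) = 3564 Hz.

(a) f₀ = 5.973e+04 Hz  (b) Q = 16.76  (c) BW = 3564 Hz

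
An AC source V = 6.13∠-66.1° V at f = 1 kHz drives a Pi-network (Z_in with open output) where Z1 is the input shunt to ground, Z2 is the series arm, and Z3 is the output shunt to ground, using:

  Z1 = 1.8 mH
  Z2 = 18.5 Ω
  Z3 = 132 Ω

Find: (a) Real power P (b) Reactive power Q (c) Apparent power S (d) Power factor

Step 1 — Angular frequency: ω = 2π·f = 2π·1000 = 6283 rad/s.
Step 2 — Component impedances:
  Z1: Z = jωL = j·6283·0.0018 = 0 + j11.31 Ω
  Z2: Z = R = 18.5 Ω
  Z3: Z = R = 132 Ω
Step 3 — With open output, the series arm Z2 and the output shunt Z3 appear in series to ground: Z2 + Z3 = 150.5 Ω.
Step 4 — Parallel with input shunt Z1: Z_in = Z1 || (Z2 + Z3) = 0.8451 + j11.25 Ω = 11.28∠85.7° Ω.
Step 5 — Source phasor: V = 6.13∠-66.1° V = 2.484 - j5.604 V.
Step 6 — Current: I = V / Z = -0.479 - j0.2568 A = 0.5435∠-151.8° A.
Step 7 — Complex power: S = V·I* = 0.2497 + j3.323 VA.
Step 8 — Real power: P = Re(S) = 0.2497 W.
Step 9 — Reactive power: Q = Im(S) = 3.323 VAR.
Step 10 — Apparent power: |S| = 3.332 VA.
Step 11 — Power factor: PF = P/|S| = 0.07494 (lagging).

(a) P = 0.2497 W  (b) Q = 3.323 VAR  (c) S = 3.332 VA  (d) PF = 0.07494 (lagging)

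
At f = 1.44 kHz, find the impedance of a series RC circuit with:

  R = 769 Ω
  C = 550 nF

Step 1 — Angular frequency: ω = 2π·f = 2π·1440 = 9048 rad/s.
Step 2 — Component impedances:
  R: Z = R = 769 Ω
  C: Z = 1/(jωC) = -j/(ω·C) = 0 - j201 Ω
Step 3 — Series combination: Z_total = R + C = 769 - j201 Ω = 794.8∠-14.6° Ω.

Z = 769 - j201 Ω = 794.8∠-14.6° Ω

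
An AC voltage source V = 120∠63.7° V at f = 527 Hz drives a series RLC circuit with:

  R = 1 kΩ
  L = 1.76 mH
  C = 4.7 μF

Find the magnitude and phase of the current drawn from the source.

Step 1 — Angular frequency: ω = 2π·f = 2π·527 = 3311 rad/s.
Step 2 — Component impedances:
  R: Z = R = 1000 Ω
  L: Z = jωL = j·3311·0.00176 = 0 + j5.828 Ω
  C: Z = 1/(jωC) = -j/(ω·C) = 0 - j64.26 Ω
Step 3 — Series combination: Z_total = R + L + C = 1000 - j58.43 Ω = 1002∠-3.3° Ω.
Step 4 — Source phasor: V = 120∠63.7° V = 53.17 + j107.6 V.
Step 5 — Ohm's law: I = V / Z_total = (53.17 + j107.6) / (1000 - j58.43) = 0.04672 + j0.1103 A.
Step 6 — Convert to polar: |I| = 0.1198 A, ∠I = 67.0°.

I = 0.1198∠67.0° A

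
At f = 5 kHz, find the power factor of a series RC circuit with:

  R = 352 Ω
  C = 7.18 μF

Step 1 — Angular frequency: ω = 2π·f = 2π·5000 = 3.142e+04 rad/s.
Step 2 — Component impedances:
  R: Z = R = 352 Ω
  C: Z = 1/(jωC) = -j/(ω·C) = 0 - j4.433 Ω
Step 3 — Series combination: Z_total = R + C = 352 - j4.433 Ω = 352∠-0.7° Ω.
Step 4 — Power factor: PF = cos(φ) = Re(Z)/|Z| = 352/352.03 = 0.9999.
Step 5 — Type: Im(Z) = -4.433 ⇒ leading (phase φ = -0.7°).

PF = 0.9999 (leading, φ = -0.7°)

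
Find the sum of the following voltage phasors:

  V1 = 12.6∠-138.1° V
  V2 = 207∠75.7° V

Step 1 — Convert each phasor to rectangular form:
  V1 = 12.6·(cos(-138.1°) + j·sin(-138.1°)) = -9.378 - j8.415 V
  V2 = 207·(cos(75.7°) + j·sin(75.7°)) = 51.13 + j200.6 V
Step 2 — Sum components: V_total = 41.75 + j192.2 V.
Step 3 — Convert to polar: |V_total| = 196.7 V, ∠V_total = 77.7°.

V_total = 196.7∠77.7° V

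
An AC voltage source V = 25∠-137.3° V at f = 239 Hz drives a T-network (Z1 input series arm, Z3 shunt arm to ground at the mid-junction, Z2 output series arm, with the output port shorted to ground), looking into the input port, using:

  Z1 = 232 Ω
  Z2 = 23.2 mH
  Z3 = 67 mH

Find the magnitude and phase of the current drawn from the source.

Step 1 — Angular frequency: ω = 2π·f = 2π·239 = 1502 rad/s.
Step 2 — Component impedances:
  Z1: Z = R = 232 Ω
  Z2: Z = jωL = j·1502·0.0232 = 0 + j34.84 Ω
  Z3: Z = jωL = j·1502·0.067 = 0 + j100.6 Ω
Step 3 — With the output port shorted to ground, the output series arm Z2 runs from the junction to ground; the shunt arm Z3 also runs from the junction to ground. They appear in parallel: Z3 || Z2 = 0 + j25.88 Ω.
Step 4 — Series with input arm Z1: Z_in = Z1 + (Z3 || Z2) = 232 + j25.88 Ω = 233.4∠6.4° Ω.
Step 5 — Source phasor: V = 25∠-137.3° V = -18.37 - j16.95 V.
Step 6 — Ohm's law: I = V / Z_total = (-18.37 - j16.95) / (232 + j25.88) = -0.08627 - j0.06345 A.
Step 7 — Convert to polar: |I| = 0.1071 A, ∠I = -143.7°.

I = 0.1071∠-143.7° A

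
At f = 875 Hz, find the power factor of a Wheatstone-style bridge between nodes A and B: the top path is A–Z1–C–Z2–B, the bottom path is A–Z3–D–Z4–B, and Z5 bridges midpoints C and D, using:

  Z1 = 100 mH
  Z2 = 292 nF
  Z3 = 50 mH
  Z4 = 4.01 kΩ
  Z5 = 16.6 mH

Step 1 — Angular frequency: ω = 2π·f = 2π·875 = 5498 rad/s.
Step 2 — Component impedances:
  Z1: Z = jωL = j·5498·0.1 = 0 + j549.8 Ω
  Z2: Z = 1/(jωC) = -j/(ω·C) = 0 - j622.9 Ω
  Z3: Z = jωL = j·5498·0.05 = 0 + j274.9 Ω
  Z4: Z = R = 4010 Ω
  Z5: Z = jωL = j·5498·0.0166 = 0 + j91.26 Ω
Step 3 — Bridge requires nodal analysis (the Z5 bridge couples midpoints C and D, so the two paths cannot be reduced to a simple series/parallel combination). Setting node B to ground and injecting 1 A at node A, the 3-node admittance system at A, C, D solves to V_A = Z_AB = 79.06 - j392.5 Ω = 400.4∠-78.6° Ω.
Step 4 — Power factor: PF = cos(φ) = Re(Z)/|Z| = 79.06/400.4 = 0.1975.
Step 5 — Type: Im(Z) = -392.5 ⇒ leading (phase φ = -78.6°).

PF = 0.1975 (leading, φ = -78.6°)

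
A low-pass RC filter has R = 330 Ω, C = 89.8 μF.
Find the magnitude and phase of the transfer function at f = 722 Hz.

Step 1 — Angular frequency: ω = 2π·722 = 4536 rad/s.
Step 2 — Transfer function: H(jω) = 1/(1 + jωRC).
Step 3 — Denominator: 1 + jωRC = 1 + j·4536·330·8.98e-05 = 1 + j134.4.
Step 4 — H = 5.533e-05 - j0.007438.
Step 5 — Magnitude: |H| = 0.007438 (-42.6 dB); phase: φ = -89.6°.

|H| = 0.007438 (-42.6 dB), φ = -89.6°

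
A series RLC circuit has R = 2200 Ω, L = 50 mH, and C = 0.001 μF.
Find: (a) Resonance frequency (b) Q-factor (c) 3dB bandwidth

Step 1 — Resonance: ω₀ = 1/√(LC) = 1/√(0.05·1e-09) = 1.414e+05 rad/s.
Step 2 — f₀ = ω₀/(2π) = 2.251e+04 Hz.
Step 3 — Series Q: Q = ω₀L/R = 1.414e+05·0.05/2200 = 3.214.
Step 4 — Bandwidth: Δω = ω₀/Q = 4.4e+04 rad/s; BW = Δω/(2π) = 7003 Hz.

(a) f₀ = 2.251e+04 Hz  (b) Q = 3.214  (c) BW = 7003 Hz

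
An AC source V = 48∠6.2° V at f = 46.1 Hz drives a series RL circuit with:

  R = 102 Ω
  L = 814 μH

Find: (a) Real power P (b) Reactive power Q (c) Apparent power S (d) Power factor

Step 1 — Angular frequency: ω = 2π·f = 2π·46.1 = 289.7 rad/s.
Step 2 — Component impedances:
  R: Z = R = 102 Ω
  L: Z = jωL = j·289.7·0.000814 = 0 + j0.2358 Ω
Step 3 — Series combination: Z_total = R + L = 102 + j0.2358 Ω = 102∠0.1° Ω.
Step 4 — Source phasor: V = 48∠6.2° V = 47.72 + j5.184 V.
Step 5 — Current: I = V / Z = 0.468 + j0.04974 A = 0.4706∠6.1° A.
Step 6 — Complex power: S = V·I* = 22.59 + j0.05221 VA.
Step 7 — Real power: P = Re(S) = 22.59 W.
Step 8 — Reactive power: Q = Im(S) = 0.05221 VAR.
Step 9 — Apparent power: |S| = 22.59 VA.
Step 10 — Power factor: PF = P/|S| = 1 (lagging).

(a) P = 22.59 W  (b) Q = 0.05221 VAR  (c) S = 22.59 VA  (d) PF = 1 (lagging)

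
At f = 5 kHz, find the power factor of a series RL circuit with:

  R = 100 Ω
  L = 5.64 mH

Step 1 — Angular frequency: ω = 2π·f = 2π·5000 = 3.142e+04 rad/s.
Step 2 — Component impedances:
  R: Z = R = 100 Ω
  L: Z = jωL = j·3.142e+04·0.00564 = 0 + j177.2 Ω
Step 3 — Series combination: Z_total = R + L = 100 + j177.2 Ω = 203.5∠60.6° Ω.
Step 4 — Power factor: PF = cos(φ) = Re(Z)/|Z| = 100/203.46 = 0.4915.
Step 5 — Type: Im(Z) = 177.2 ⇒ lagging (phase φ = 60.6°).

PF = 0.4915 (lagging, φ = 60.6°)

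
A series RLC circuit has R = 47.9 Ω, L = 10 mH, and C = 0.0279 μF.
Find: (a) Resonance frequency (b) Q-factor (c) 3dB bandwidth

Step 1 — Resonance: ω₀ = 1/√(LC) = 1/√(0.01·2.79e-08) = 5.987e+04 rad/s.
Step 2 — f₀ = ω₀/(2π) = 9528 Hz.
Step 3 — Series Q: Q = ω₀L/R = 5.987e+04·0.01/47.9 = 12.5.
Step 4 — Bandwidth: Δω = ω₀/Q = 4790 rad/s; BW = Δω/(2π) = 762.4 Hz.

(a) f₀ = 9528 Hz  (b) Q = 12.5  (c) BW = 762.4 Hz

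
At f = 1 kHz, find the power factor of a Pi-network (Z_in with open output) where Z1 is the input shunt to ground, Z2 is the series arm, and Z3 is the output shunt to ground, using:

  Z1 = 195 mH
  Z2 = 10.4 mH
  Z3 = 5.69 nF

Step 1 — Angular frequency: ω = 2π·f = 2π·1000 = 6283 rad/s.
Step 2 — Component impedances:
  Z1: Z = jωL = j·6283·0.195 = 0 + j1225 Ω
  Z2: Z = jωL = j·6283·0.0104 = 0 + j65.35 Ω
  Z3: Z = 1/(jωC) = -j/(ω·C) = 0 - j2.797e+04 Ω
Step 3 — With open output, the series arm Z2 and the output shunt Z3 appear in series to ground: Z2 + Z3 = 0 - j2.791e+04 Ω.
Step 4 — Parallel with input shunt Z1: Z_in = Z1 || (Z2 + Z3) = 0 + j1281 Ω = 1281∠90.0° Ω.
Step 5 — Power factor: PF = cos(φ) = Re(Z)/|Z| = -0/1281 = -0.
Step 6 — Type: Im(Z) = 1281 ⇒ lagging (phase φ = 90.0°).

PF = -0 (lagging, φ = 90.0°)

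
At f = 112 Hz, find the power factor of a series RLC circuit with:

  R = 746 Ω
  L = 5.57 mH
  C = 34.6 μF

Step 1 — Angular frequency: ω = 2π·f = 2π·112 = 703.7 rad/s.
Step 2 — Component impedances:
  R: Z = R = 746 Ω
  L: Z = jωL = j·703.7·0.00557 = 0 + j3.92 Ω
  C: Z = 1/(jωC) = -j/(ω·C) = 0 - j41.07 Ω
Step 3 — Series combination: Z_total = R + L + C = 746 - j37.15 Ω = 746.9∠-2.9° Ω.
Step 4 — Power factor: PF = cos(φ) = Re(Z)/|Z| = 746/746.9 = 0.9988.
Step 5 — Type: Im(Z) = -37.15 ⇒ leading (phase φ = -2.9°).

PF = 0.9988 (leading, φ = -2.9°)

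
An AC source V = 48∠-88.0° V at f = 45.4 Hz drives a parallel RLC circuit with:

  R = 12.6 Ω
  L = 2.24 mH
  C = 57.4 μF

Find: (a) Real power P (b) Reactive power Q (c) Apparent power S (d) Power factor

Step 1 — Angular frequency: ω = 2π·f = 2π·45.4 = 285.3 rad/s.
Step 2 — Component impedances:
  R: Z = R = 12.6 Ω
  L: Z = jωL = j·285.3·0.00224 = 0 + j0.639 Ω
  C: Z = 1/(jωC) = -j/(ω·C) = 0 - j61.07 Ω
Step 3 — Parallel combination: 1/Z_total = 1/R + 1/L + 1/C; Z_total = 0.03301 + j0.644 Ω = 0.6449∠87.1° Ω.
Step 4 — Source phasor: V = 48∠-88.0° V = 1.675 - j47.97 V.
Step 5 — Current: I = V / Z = -74.16 - j6.401 A = 74.43∠-175.1° A.
Step 6 — Complex power: S = V·I* = 182.9 + j3568 VA.
Step 7 — Real power: P = Re(S) = 182.9 W.
Step 8 — Reactive power: Q = Im(S) = 3568 VAR.
Step 9 — Apparent power: |S| = 3573 VA.
Step 10 — Power factor: PF = P/|S| = 0.05118 (lagging).

(a) P = 182.9 W  (b) Q = 3568 VAR  (c) S = 3573 VA  (d) PF = 0.05118 (lagging)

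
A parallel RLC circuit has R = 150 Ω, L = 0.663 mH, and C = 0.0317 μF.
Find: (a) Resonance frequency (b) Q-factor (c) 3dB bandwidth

Step 1 — Resonance: ω₀ = 1/√(LC) = 1/√(0.000663·3.17e-08) = 2.181e+05 rad/s.
Step 2 — f₀ = ω₀/(2π) = 3.472e+04 Hz.
Step 3 — Parallel Q: Q = R/(ω₀L) = 150/(2.181e+05·0.000663) = 1.037.
Step 4 — Bandwidth: Δω = ω₀/Q = 2.103e+05 rad/s; BW = Δω/(2π) = 3.347e+04 Hz.

(a) f₀ = 3.472e+04 Hz  (b) Q = 1.037  (c) BW = 3.347e+04 Hz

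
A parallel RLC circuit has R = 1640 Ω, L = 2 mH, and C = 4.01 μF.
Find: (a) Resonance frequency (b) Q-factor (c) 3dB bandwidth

Step 1 — Resonance: ω₀ = 1/√(LC) = 1/√(0.002·4.01e-06) = 1.117e+04 rad/s.
Step 2 — f₀ = ω₀/(2π) = 1777 Hz.
Step 3 — Parallel Q: Q = R/(ω₀L) = 1640/(1.117e+04·0.002) = 73.43.
Step 4 — Bandwidth: Δω = ω₀/Q = 152.1 rad/s; BW = Δω/(2π) = 24.2 Hz.

(a) f₀ = 1777 Hz  (b) Q = 73.43  (c) BW = 24.2 Hz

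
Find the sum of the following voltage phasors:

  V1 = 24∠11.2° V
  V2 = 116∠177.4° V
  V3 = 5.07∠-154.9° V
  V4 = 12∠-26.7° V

Step 1 — Convert each phasor to rectangular form:
  V1 = 24·(cos(11.2°) + j·sin(11.2°)) = 23.54 + j4.662 V
  V2 = 116·(cos(177.4°) + j·sin(177.4°)) = -115.9 + j5.262 V
  V3 = 5.07·(cos(-154.9°) + j·sin(-154.9°)) = -4.591 - j2.151 V
  V4 = 12·(cos(-26.7°) + j·sin(-26.7°)) = 10.72 - j5.392 V
Step 2 — Sum components: V_total = -86.21 + j2.381 V.
Step 3 — Convert to polar: |V_total| = 86.24 V, ∠V_total = 178.4°.

V_total = 86.24∠178.4° V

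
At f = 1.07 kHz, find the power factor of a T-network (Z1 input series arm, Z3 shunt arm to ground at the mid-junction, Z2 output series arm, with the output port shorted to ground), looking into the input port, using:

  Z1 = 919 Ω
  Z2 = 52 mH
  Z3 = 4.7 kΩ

Step 1 — Angular frequency: ω = 2π·f = 2π·1070 = 6723 rad/s.
Step 2 — Component impedances:
  Z1: Z = R = 919 Ω
  Z2: Z = jωL = j·6723·0.052 = 0 + j349.6 Ω
  Z3: Z = R = 4700 Ω
Step 3 — With the output port shorted to ground, the output series arm Z2 runs from the junction to ground; the shunt arm Z3 also runs from the junction to ground. They appear in parallel: Z3 || Z2 = 25.86 + j347.7 Ω.
Step 4 — Series with input arm Z1: Z_in = Z1 + (Z3 || Z2) = 944.9 + j347.7 Ω = 1007∠20.2° Ω.
Step 5 — Power factor: PF = cos(φ) = Re(Z)/|Z| = 944.86/1006.8 = 0.9385.
Step 6 — Type: Im(Z) = 347.7 ⇒ lagging (phase φ = 20.2°).

PF = 0.9385 (lagging, φ = 20.2°)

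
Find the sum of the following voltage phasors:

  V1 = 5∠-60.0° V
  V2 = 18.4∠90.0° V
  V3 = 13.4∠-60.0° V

Step 1 — Convert each phasor to rectangular form:
  V1 = 5·(cos(-60.0°) + j·sin(-60.0°)) = 2.5 - j4.33 V
  V2 = 18.4·(cos(90.0°) + j·sin(90.0°)) = 0 + j18.4 V
  V3 = 13.4·(cos(-60.0°) + j·sin(-60.0°)) = 6.7 - j11.6 V
Step 2 — Sum components: V_total = 9.2 + j2.465 V.
Step 3 — Convert to polar: |V_total| = 9.525 V, ∠V_total = 15.0°.

V_total = 9.525∠15.0° V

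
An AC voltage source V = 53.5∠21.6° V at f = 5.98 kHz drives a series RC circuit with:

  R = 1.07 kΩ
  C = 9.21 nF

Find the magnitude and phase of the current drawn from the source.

Step 1 — Angular frequency: ω = 2π·f = 2π·5980 = 3.757e+04 rad/s.
Step 2 — Component impedances:
  R: Z = R = 1070 Ω
  C: Z = 1/(jωC) = -j/(ω·C) = 0 - j2890 Ω
Step 3 — Series combination: Z_total = R + C = 1070 - j2890 Ω = 3081∠-69.7° Ω.
Step 4 — Source phasor: V = 53.5∠21.6° V = 49.74 + j19.69 V.
Step 5 — Ohm's law: I = V / Z_total = (49.74 + j19.69) / (1070 - j2890) = -0.0003883 + j0.01736 A.
Step 6 — Convert to polar: |I| = 0.01736 A, ∠I = 91.3°.

I = 0.01736∠91.3° A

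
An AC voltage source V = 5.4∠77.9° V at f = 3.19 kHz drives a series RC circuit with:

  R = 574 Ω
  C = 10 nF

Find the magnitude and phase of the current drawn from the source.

Step 1 — Angular frequency: ω = 2π·f = 2π·3190 = 2.004e+04 rad/s.
Step 2 — Component impedances:
  R: Z = R = 574 Ω
  C: Z = 1/(jωC) = -j/(ω·C) = 0 - j4989 Ω
Step 3 — Series combination: Z_total = R + C = 574 - j4989 Ω = 5022∠-83.4° Ω.
Step 4 — Source phasor: V = 5.4∠77.9° V = 1.132 + j5.28 V.
Step 5 — Ohm's law: I = V / Z_total = (1.132 + j5.28) / (574 - j4989) = -0.001019 + j0.0003441 A.
Step 6 — Convert to polar: |I| = 0.001075 A, ∠I = 161.3°.

I = 0.001075∠161.3° A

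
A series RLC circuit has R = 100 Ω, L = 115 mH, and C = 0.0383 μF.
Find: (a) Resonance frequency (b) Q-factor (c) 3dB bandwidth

Step 1 — Resonance: ω₀ = 1/√(LC) = 1/√(0.115·3.83e-08) = 1.507e+04 rad/s.
Step 2 — f₀ = ω₀/(2π) = 2398 Hz.
Step 3 — Series Q: Q = ω₀L/R = 1.507e+04·0.115/100 = 17.33.
Step 4 — Bandwidth: Δω = ω₀/Q = 869.6 rad/s; BW = Δω/(2π) = 138.4 Hz.

(a) f₀ = 2398 Hz  (b) Q = 17.33  (c) BW = 138.4 Hz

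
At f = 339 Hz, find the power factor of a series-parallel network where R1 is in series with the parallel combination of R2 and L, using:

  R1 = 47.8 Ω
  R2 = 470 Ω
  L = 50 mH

Step 1 — Angular frequency: ω = 2π·f = 2π·339 = 2130 rad/s.
Step 2 — Component impedances:
  R1: Z = R = 47.8 Ω
  R2: Z = R = 470 Ω
  L: Z = jωL = j·2130·0.05 = 0 + j106.5 Ω
Step 3 — Parallel branch: R2 || L = 1/(1/R2 + 1/L) = 22.95 + j101.3 Ω.
Step 4 — Series with R1: Z_total = R1 + (R2 || L) = 70.75 + j101.3 Ω = 123.6∠55.1° Ω.
Step 5 — Power factor: PF = cos(φ) = Re(Z)/|Z| = 70.754/123.56 = 0.5726.
Step 6 — Type: Im(Z) = 101.3 ⇒ lagging (phase φ = 55.1°).

PF = 0.5726 (lagging, φ = 55.1°)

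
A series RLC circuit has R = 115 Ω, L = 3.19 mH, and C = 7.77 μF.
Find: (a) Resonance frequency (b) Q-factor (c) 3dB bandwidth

Step 1 — Resonance: ω₀ = 1/√(LC) = 1/√(0.00319·7.77e-06) = 6352 rad/s.
Step 2 — f₀ = ω₀/(2π) = 1011 Hz.
Step 3 — Series Q: Q = ω₀L/R = 6352·0.00319/115 = 0.1762.
Step 4 — Bandwidth: Δω = ω₀/Q = 3.605e+04 rad/s; BW = Δω/(2π) = 5738 Hz.

(a) f₀ = 1011 Hz  (b) Q = 0.1762  (c) BW = 5738 Hz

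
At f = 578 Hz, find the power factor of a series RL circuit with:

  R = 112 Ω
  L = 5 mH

Step 1 — Angular frequency: ω = 2π·f = 2π·578 = 3632 rad/s.
Step 2 — Component impedances:
  R: Z = R = 112 Ω
  L: Z = jωL = j·3632·0.005 = 0 + j18.16 Ω
Step 3 — Series combination: Z_total = R + L = 112 + j18.16 Ω = 113.5∠9.2° Ω.
Step 4 — Power factor: PF = cos(φ) = Re(Z)/|Z| = 112/113.46 = 0.9871.
Step 5 — Type: Im(Z) = 18.16 ⇒ lagging (phase φ = 9.2°).

PF = 0.9871 (lagging, φ = 9.2°)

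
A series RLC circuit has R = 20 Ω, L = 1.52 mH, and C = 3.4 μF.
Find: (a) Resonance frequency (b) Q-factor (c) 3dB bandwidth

Step 1 — Resonance: ω₀ = 1/√(LC) = 1/√(0.00152·3.4e-06) = 1.391e+04 rad/s.
Step 2 — f₀ = ω₀/(2π) = 2214 Hz.
Step 3 — Series Q: Q = ω₀L/R = 1.391e+04·0.00152/20 = 1.057.
Step 4 — Bandwidth: Δω = ω₀/Q = 1.316e+04 rad/s; BW = Δω/(2π) = 2094 Hz.

(a) f₀ = 2214 Hz  (b) Q = 1.057  (c) BW = 2094 Hz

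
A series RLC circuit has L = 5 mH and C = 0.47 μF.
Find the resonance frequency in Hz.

Step 1 — Resonance condition Im(Z)=0 gives ω₀ = 1/√(LC).
Step 2 — ω₀ = 1/√(0.005·4.7e-07) = 2.063e+04 rad/s.
Step 3 — f₀ = ω₀/(2π) = 3283 Hz.

f₀ = 3283 Hz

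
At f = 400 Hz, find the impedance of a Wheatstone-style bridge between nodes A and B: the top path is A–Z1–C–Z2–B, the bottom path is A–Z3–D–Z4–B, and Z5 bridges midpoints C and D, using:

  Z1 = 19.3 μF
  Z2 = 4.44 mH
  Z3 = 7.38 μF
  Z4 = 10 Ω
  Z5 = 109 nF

Step 1 — Angular frequency: ω = 2π·f = 2π·400 = 2513 rad/s.
Step 2 — Component impedances:
  Z1: Z = 1/(jωC) = -j/(ω·C) = 0 - j20.62 Ω
  Z2: Z = jωL = j·2513·0.00444 = 0 + j11.16 Ω
  Z3: Z = 1/(jωC) = -j/(ω·C) = 0 - j53.91 Ω
  Z4: Z = R = 10 Ω
  Z5: Z = 1/(jωC) = -j/(ω·C) = 0 - j3650 Ω
Step 3 — Bridge requires nodal analysis (the Z5 bridge couples midpoints C and D, so the two paths cannot be reduced to a simple series/parallel combination). Setting node B to ground and injecting 1 A at node A, the 3-node admittance system at A, C, D solves to V_A = Z_AB = 0.2082 - j8.055 Ω = 8.057∠-88.5° Ω.

Z = 0.2082 - j8.055 Ω = 8.057∠-88.5° Ω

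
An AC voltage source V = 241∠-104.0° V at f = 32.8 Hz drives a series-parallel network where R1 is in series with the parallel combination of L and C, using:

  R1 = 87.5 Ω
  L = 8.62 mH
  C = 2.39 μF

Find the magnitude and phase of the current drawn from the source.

Step 1 — Angular frequency: ω = 2π·f = 2π·32.8 = 206.1 rad/s.
Step 2 — Component impedances:
  R1: Z = R = 87.5 Ω
  L: Z = jωL = j·206.1·0.00862 = 0 + j1.776 Ω
  C: Z = 1/(jωC) = -j/(ω·C) = 0 - j2030 Ω
Step 3 — Parallel branch: L || C = 1/(1/L + 1/C) = 0 + j1.778 Ω.
Step 4 — Series with R1: Z_total = R1 + (L || C) = 87.5 + j1.778 Ω = 87.52∠1.2° Ω.
Step 5 — Source phasor: V = 241∠-104.0° V = -58.3 - j233.8 V.
Step 6 — Ohm's law: I = V / Z_total = (-58.3 - j233.8) / (87.5 + j1.778) = -0.7203 - j2.658 A.
Step 7 — Convert to polar: |I| = 2.754 A, ∠I = -105.2°.

I = 2.754∠-105.2° A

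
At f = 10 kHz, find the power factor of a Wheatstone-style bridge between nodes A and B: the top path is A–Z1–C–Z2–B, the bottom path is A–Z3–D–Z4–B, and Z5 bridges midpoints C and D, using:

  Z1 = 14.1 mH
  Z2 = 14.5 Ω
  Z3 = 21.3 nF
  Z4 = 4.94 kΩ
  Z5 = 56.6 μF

Step 1 — Angular frequency: ω = 2π·f = 2π·1e+04 = 6.283e+04 rad/s.
Step 2 — Component impedances:
  Z1: Z = jωL = j·6.283e+04·0.0141 = 0 + j885.9 Ω
  Z2: Z = R = 14.5 Ω
  Z3: Z = 1/(jωC) = -j/(ω·C) = 0 - j747.2 Ω
  Z4: Z = R = 4940 Ω
  Z5: Z = 1/(jωC) = -j/(ω·C) = 0 - j0.2812 Ω
Step 3 — Bridge requires nodal analysis (the Z5 bridge couples midpoints C and D, so the two paths cannot be reduced to a simple series/parallel combination). Setting node B to ground and injecting 1 A at node A, the 3-node admittance system at A, C, D solves to V_A = Z_AB = 14.46 - j4783 Ω = 4783∠-89.8° Ω.
Step 4 — Power factor: PF = cos(φ) = Re(Z)/|Z| = 14.46/4783 = 0.003023.
Step 5 — Type: Im(Z) = -4783 ⇒ leading (phase φ = -89.8°).

PF = 0.003023 (leading, φ = -89.8°)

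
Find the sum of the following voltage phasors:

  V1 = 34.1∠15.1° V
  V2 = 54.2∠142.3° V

Step 1 — Convert each phasor to rectangular form:
  V1 = 34.1·(cos(15.1°) + j·sin(15.1°)) = 32.92 + j8.883 V
  V2 = 54.2·(cos(142.3°) + j·sin(142.3°)) = -42.88 + j33.14 V
Step 2 — Sum components: V_total = -9.962 + j42.03 V.
Step 3 — Convert to polar: |V_total| = 43.19 V, ∠V_total = 103.3°.

V_total = 43.19∠103.3° V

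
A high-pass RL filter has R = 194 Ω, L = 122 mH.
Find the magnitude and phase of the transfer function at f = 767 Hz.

Step 1 — Angular frequency: ω = 2π·767 = 4819 rad/s.
Step 2 — Transfer function: H(jω) = jωL/(R + jωL).
Step 3 — Numerator jωL = j·587.9; denominator R + jωL = 194 + j587.9.
Step 4 — H = 0.9018 + j0.2976.
Step 5 — Magnitude: |H| = 0.9496 (-0.4 dB); phase: φ = 18.3°.

|H| = 0.9496 (-0.4 dB), φ = 18.3°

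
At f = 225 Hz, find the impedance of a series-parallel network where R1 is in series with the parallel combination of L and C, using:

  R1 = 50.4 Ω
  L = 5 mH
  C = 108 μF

Step 1 — Angular frequency: ω = 2π·f = 2π·225 = 1414 rad/s.
Step 2 — Component impedances:
  R1: Z = R = 50.4 Ω
  L: Z = jωL = j·1414·0.005 = 0 + j7.069 Ω
  C: Z = 1/(jωC) = -j/(ω·C) = 0 - j6.55 Ω
Step 3 — Parallel branch: L || C = 1/(1/L + 1/C) = 0 - j89.2 Ω.
Step 4 — Series with R1: Z_total = R1 + (L || C) = 50.4 - j89.2 Ω = 102.5∠-60.5° Ω.

Z = 50.4 - j89.2 Ω = 102.5∠-60.5° Ω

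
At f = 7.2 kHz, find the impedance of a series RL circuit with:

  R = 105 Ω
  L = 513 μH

Step 1 — Angular frequency: ω = 2π·f = 2π·7200 = 4.524e+04 rad/s.
Step 2 — Component impedances:
  R: Z = R = 105 Ω
  L: Z = jωL = j·4.524e+04·0.000513 = 0 + j23.21 Ω
Step 3 — Series combination: Z_total = R + L = 105 + j23.21 Ω = 107.5∠12.5° Ω.

Z = 105 + j23.21 Ω = 107.5∠12.5° Ω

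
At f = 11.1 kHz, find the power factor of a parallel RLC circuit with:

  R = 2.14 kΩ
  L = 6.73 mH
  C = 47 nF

Step 1 — Angular frequency: ω = 2π·f = 2π·1.11e+04 = 6.974e+04 rad/s.
Step 2 — Component impedances:
  R: Z = R = 2140 Ω
  L: Z = jωL = j·6.974e+04·0.00673 = 0 + j469.4 Ω
  C: Z = 1/(jωC) = -j/(ω·C) = 0 - j305.1 Ω
Step 3 — Parallel combination: 1/Z_total = 1/R + 1/L + 1/C; Z_total = 304.4 - j747.5 Ω = 807.1∠-67.8° Ω.
Step 4 — Power factor: PF = cos(φ) = Re(Z)/|Z| = 304.4/807.1 = 0.3772.
Step 5 — Type: Im(Z) = -747.5 ⇒ leading (phase φ = -67.8°).

PF = 0.3772 (leading, φ = -67.8°)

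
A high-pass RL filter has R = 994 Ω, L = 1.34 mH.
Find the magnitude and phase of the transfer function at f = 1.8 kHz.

Step 1 — Angular frequency: ω = 2π·1800 = 1.131e+04 rad/s.
Step 2 — Transfer function: H(jω) = jωL/(R + jωL).
Step 3 — Numerator jωL = j·15.16; denominator R + jωL = 994 + j15.16.
Step 4 — H = 0.0002324 + j0.01524.
Step 5 — Magnitude: |H| = 0.01524 (-36.3 dB); phase: φ = 89.1°.

|H| = 0.01524 (-36.3 dB), φ = 89.1°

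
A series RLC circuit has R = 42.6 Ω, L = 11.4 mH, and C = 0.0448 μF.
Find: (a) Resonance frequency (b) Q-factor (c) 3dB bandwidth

Step 1 — Resonance: ω₀ = 1/√(LC) = 1/√(0.0114·4.48e-08) = 4.425e+04 rad/s.
Step 2 — f₀ = ω₀/(2π) = 7043 Hz.
Step 3 — Series Q: Q = ω₀L/R = 4.425e+04·0.0114/42.6 = 11.84.
Step 4 — Bandwidth: Δω = ω₀/Q = 3737 rad/s; BW = Δω/(2π) = 594.7 Hz.

(a) f₀ = 7043 Hz  (b) Q = 11.84  (c) BW = 594.7 Hz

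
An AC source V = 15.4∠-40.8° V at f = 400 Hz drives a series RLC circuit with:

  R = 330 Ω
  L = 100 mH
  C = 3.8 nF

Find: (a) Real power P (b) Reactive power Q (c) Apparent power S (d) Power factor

Step 1 — Angular frequency: ω = 2π·f = 2π·400 = 2513 rad/s.
Step 2 — Component impedances:
  R: Z = R = 330 Ω
  L: Z = jωL = j·2513·0.1 = 0 + j251.3 Ω
  C: Z = 1/(jωC) = -j/(ω·C) = 0 - j1.047e+05 Ω
Step 3 — Series combination: Z_total = R + L + C = 330 - j1.045e+05 Ω = 1.045e+05∠-89.8° Ω.
Step 4 — Source phasor: V = 15.4∠-40.8° V = 11.66 - j10.06 V.
Step 5 — Current: I = V / Z = 9.669e-05 + j0.0001113 A = 0.0001474∠49.0° A.
Step 6 — Complex power: S = V·I* = 7.173e-06 - j0.00227 VA.
Step 7 — Real power: P = Re(S) = 7.173e-06 W.
Step 8 — Reactive power: Q = Im(S) = -0.00227 VAR.
Step 9 — Apparent power: |S| = 0.00227 VA.
Step 10 — Power factor: PF = P/|S| = 0.003159 (leading).

(a) P = 7.173e-06 W  (b) Q = -0.00227 VAR  (c) S = 0.00227 VA  (d) PF = 0.003159 (leading)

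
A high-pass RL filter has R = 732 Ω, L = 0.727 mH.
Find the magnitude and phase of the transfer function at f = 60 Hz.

Step 1 — Angular frequency: ω = 2π·60 = 377 rad/s.
Step 2 — Transfer function: H(jω) = jωL/(R + jωL).
Step 3 — Numerator jωL = j·0.2741; denominator R + jωL = 732 + j0.2741.
Step 4 — H = 1.402e-07 + j0.0003744.
Step 5 — Magnitude: |H| = 0.0003744 (-68.5 dB); phase: φ = 90.0°.

|H| = 0.0003744 (-68.5 dB), φ = 90.0°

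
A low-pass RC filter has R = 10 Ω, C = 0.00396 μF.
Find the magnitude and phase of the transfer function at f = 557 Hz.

Step 1 — Angular frequency: ω = 2π·557 = 3500 rad/s.
Step 2 — Transfer function: H(jω) = 1/(1 + jωRC).
Step 3 — Denominator: 1 + jωRC = 1 + j·3500·10·3.96e-09 = 1 + j0.0001386.
Step 4 — H = 1 - j0.0001386.
Step 5 — Magnitude: |H| = 1 (-0.0 dB); phase: φ = -0.0°.

|H| = 1 (-0.0 dB), φ = -0.0°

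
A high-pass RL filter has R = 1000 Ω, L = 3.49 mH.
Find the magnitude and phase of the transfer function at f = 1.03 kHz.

Step 1 — Angular frequency: ω = 2π·1030 = 6472 rad/s.
Step 2 — Transfer function: H(jω) = jωL/(R + jωL).
Step 3 — Numerator jωL = j·22.59; denominator R + jωL = 1000 + j22.59.
Step 4 — H = 0.0005099 + j0.02257.
Step 5 — Magnitude: |H| = 0.02258 (-32.9 dB); phase: φ = 88.7°.

|H| = 0.02258 (-32.9 dB), φ = 88.7°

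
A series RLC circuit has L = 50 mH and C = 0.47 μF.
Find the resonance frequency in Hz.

Step 1 — Resonance condition Im(Z)=0 gives ω₀ = 1/√(LC).
Step 2 — ω₀ = 1/√(0.05·4.7e-07) = 6523 rad/s.
Step 3 — f₀ = ω₀/(2π) = 1038 Hz.

f₀ = 1038 Hz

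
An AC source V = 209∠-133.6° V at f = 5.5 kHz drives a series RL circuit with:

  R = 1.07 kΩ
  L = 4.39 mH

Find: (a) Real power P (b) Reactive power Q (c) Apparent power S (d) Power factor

Step 1 — Angular frequency: ω = 2π·f = 2π·5500 = 3.456e+04 rad/s.
Step 2 — Component impedances:
  R: Z = R = 1070 Ω
  L: Z = jωL = j·3.456e+04·0.00439 = 0 + j151.7 Ω
Step 3 — Series combination: Z_total = R + L = 1070 + j151.7 Ω = 1081∠8.1° Ω.
Step 4 — Source phasor: V = 209∠-133.6° V = -144.1 - j151.4 V.
Step 5 — Current: I = V / Z = -0.1517 - j0.1199 A = 0.1934∠-141.7° A.
Step 6 — Complex power: S = V·I* = 40.02 + j5.674 VA.
Step 7 — Real power: P = Re(S) = 40.02 W.
Step 8 — Reactive power: Q = Im(S) = 5.674 VAR.
Step 9 — Apparent power: |S| = 40.42 VA.
Step 10 — Power factor: PF = P/|S| = 0.9901 (lagging).

(a) P = 40.02 W  (b) Q = 5.674 VAR  (c) S = 40.42 VA  (d) PF = 0.9901 (lagging)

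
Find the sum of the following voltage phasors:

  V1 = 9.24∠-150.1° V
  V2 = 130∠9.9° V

Step 1 — Convert each phasor to rectangular form:
  V1 = 9.24·(cos(-150.1°) + j·sin(-150.1°)) = -8.01 - j4.606 V
  V2 = 130·(cos(9.9°) + j·sin(9.9°)) = 128.1 + j22.35 V
Step 2 — Sum components: V_total = 120.1 + j17.74 V.
Step 3 — Convert to polar: |V_total| = 121.4 V, ∠V_total = 8.4°.

V_total = 121.4∠8.4° V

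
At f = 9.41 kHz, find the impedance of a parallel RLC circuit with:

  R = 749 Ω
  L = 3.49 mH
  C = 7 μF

Step 1 — Angular frequency: ω = 2π·f = 2π·9410 = 5.912e+04 rad/s.
Step 2 — Component impedances:
  R: Z = R = 749 Ω
  L: Z = jωL = j·5.912e+04·0.00349 = 0 + j206.3 Ω
  C: Z = 1/(jωC) = -j/(ω·C) = 0 - j2.416 Ω
Step 3 — Parallel combination: 1/Z_total = 1/R + 1/L + 1/C; Z_total = 0.00798 - j2.445 Ω = 2.445∠-89.8° Ω.

Z = 0.00798 - j2.445 Ω = 2.445∠-89.8° Ω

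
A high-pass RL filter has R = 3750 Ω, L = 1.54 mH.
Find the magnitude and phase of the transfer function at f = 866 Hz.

Step 1 — Angular frequency: ω = 2π·866 = 5441 rad/s.
Step 2 — Transfer function: H(jω) = jωL/(R + jωL).
Step 3 — Numerator jωL = j·8.38; denominator R + jωL = 3750 + j8.38.
Step 4 — H = 4.993e-06 + j0.002235.
Step 5 — Magnitude: |H| = 0.002235 (-53.0 dB); phase: φ = 89.9°.

|H| = 0.002235 (-53.0 dB), φ = 89.9°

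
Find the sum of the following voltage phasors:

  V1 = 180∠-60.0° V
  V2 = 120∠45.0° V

Step 1 — Convert each phasor to rectangular form:
  V1 = 180·(cos(-60.0°) + j·sin(-60.0°)) = 90 - j155.9 V
  V2 = 120·(cos(45.0°) + j·sin(45.0°)) = 84.85 + j84.85 V
Step 2 — Sum components: V_total = 174.9 - j71.03 V.
Step 3 — Convert to polar: |V_total| = 188.7 V, ∠V_total = -22.1°.

V_total = 188.7∠-22.1° V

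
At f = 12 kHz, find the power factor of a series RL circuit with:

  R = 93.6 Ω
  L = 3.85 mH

Step 1 — Angular frequency: ω = 2π·f = 2π·1.2e+04 = 7.54e+04 rad/s.
Step 2 — Component impedances:
  R: Z = R = 93.6 Ω
  L: Z = jωL = j·7.54e+04·0.00385 = 0 + j290.3 Ω
Step 3 — Series combination: Z_total = R + L = 93.6 + j290.3 Ω = 305∠72.1° Ω.
Step 4 — Power factor: PF = cos(φ) = Re(Z)/|Z| = 93.6/305 = 0.3069.
Step 5 — Type: Im(Z) = 290.3 ⇒ lagging (phase φ = 72.1°).

PF = 0.3069 (lagging, φ = 72.1°)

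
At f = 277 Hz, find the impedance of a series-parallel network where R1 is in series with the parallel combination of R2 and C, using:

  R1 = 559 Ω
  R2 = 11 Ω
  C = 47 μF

Step 1 — Angular frequency: ω = 2π·f = 2π·277 = 1740 rad/s.
Step 2 — Component impedances:
  R1: Z = R = 559 Ω
  R2: Z = R = 11 Ω
  C: Z = 1/(jωC) = -j/(ω·C) = 0 - j12.22 Ω
Step 3 — Parallel branch: R2 || C = 1/(1/R2 + 1/C) = 6.079 - j5.469 Ω.
Step 4 — Series with R1: Z_total = R1 + (R2 || C) = 565.1 - j5.469 Ω = 565.1∠-0.6° Ω.

Z = 565.1 - j5.469 Ω = 565.1∠-0.6° Ω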